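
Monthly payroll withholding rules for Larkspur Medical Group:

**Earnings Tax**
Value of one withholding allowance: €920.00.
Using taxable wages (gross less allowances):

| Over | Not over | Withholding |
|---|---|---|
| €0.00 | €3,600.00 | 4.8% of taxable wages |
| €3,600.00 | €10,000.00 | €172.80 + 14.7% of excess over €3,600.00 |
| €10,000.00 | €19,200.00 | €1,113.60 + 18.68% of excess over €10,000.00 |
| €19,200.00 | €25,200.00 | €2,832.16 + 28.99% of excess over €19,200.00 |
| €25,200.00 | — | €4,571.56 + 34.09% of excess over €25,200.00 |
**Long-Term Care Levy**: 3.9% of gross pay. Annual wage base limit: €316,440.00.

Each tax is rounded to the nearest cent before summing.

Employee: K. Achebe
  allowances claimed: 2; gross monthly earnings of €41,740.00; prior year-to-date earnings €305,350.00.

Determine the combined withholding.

€10,015.30

Earnings Tax: taxable = €41,740.00 − 2×€920.00 = €39,900.00
  €4,571.56 + 34.09% × (€39,900.00 − €25,200.00) = €4,571.56 + 34.09% × €14,700.00 = €9,582.79
Long-Term Care Levy: cap €316,440.00 − YTD €305,350.00 = €11,090.00 subject; 3.9% × €11,090.00 = €432.51
Total: €9,582.79 + €432.51 = €10,015.30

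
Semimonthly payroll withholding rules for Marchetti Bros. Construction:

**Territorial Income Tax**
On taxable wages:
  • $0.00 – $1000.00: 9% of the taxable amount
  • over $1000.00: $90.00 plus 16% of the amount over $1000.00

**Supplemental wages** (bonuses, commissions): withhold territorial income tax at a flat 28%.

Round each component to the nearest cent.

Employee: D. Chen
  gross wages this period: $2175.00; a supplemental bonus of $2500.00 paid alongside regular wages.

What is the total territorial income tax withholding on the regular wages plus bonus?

Territorial Income Tax: taxable = $2175.00
  $90.00 + 16% × ($2175.00 − $1000.00) = $90.00 + 16% × $1175.00 = $278.00
Supplemental (28% flat on bonus): 28% × $2500.00 = $700.00
Total territorial income tax: $278.00 + $700.00 = $978.00

$978.00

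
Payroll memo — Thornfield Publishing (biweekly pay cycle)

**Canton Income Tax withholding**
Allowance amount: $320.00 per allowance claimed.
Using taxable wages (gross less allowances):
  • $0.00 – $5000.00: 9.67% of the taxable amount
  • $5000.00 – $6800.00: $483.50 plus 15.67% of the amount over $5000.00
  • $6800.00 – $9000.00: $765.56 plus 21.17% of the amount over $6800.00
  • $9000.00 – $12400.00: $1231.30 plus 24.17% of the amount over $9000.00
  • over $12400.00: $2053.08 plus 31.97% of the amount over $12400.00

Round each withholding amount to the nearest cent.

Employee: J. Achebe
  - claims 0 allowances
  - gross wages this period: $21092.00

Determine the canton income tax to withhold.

$4831.91

Canton Income Tax: taxable = $21092.00
  $2053.08 + 31.97% × ($21092.00 − $12400.00) = $2053.08 + 31.97% × $8692.00 = $4831.91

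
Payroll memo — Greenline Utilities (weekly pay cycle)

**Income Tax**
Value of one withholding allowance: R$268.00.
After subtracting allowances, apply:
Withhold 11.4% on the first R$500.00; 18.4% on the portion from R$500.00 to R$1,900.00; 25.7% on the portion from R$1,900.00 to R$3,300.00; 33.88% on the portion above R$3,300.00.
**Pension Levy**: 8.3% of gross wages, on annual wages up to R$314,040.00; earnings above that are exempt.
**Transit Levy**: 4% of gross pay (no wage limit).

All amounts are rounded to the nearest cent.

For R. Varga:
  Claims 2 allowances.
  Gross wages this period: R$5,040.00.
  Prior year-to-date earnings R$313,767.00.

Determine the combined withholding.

R$1,306.58

Income Tax: taxable = R$5,040.00 − 2×R$268.00 = R$4,504.00
  R$674.40 + 33.88% × (R$4,504.00 − R$3,300.00) = R$674.40 + 33.88% × R$1,204.00 = R$1,082.32
Pension Levy: cap R$314,040.00 − YTD R$313,767.00 = R$273.00 subject; 8.3% × R$273.00 = R$22.66
Transit Levy: 4% × R$5,040.00 = R$201.60
Total: R$1,082.32 + R$22.66 + R$201.60 = R$1,306.58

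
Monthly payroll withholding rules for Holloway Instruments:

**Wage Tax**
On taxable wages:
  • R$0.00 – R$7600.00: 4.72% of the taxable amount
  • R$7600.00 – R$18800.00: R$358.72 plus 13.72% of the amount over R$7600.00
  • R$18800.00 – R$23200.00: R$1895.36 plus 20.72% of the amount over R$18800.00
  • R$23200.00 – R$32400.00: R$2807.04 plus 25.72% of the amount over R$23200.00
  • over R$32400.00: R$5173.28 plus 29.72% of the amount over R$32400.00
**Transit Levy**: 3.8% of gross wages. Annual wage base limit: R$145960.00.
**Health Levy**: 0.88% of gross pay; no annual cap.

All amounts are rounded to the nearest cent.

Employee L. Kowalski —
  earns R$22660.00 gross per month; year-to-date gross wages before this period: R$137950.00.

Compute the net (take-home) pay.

Wage Tax: taxable = R$22660.00
  R$1895.36 + 20.72% × (R$22660.00 − R$18800.00) = R$1895.36 + 20.72% × R$3860.00 = R$2695.15
Transit Levy: cap R$145960.00 − YTD R$137950.00 = R$8010.00 subject; 3.8% × R$8010.00 = R$304.38
Health Levy: 0.88% × R$22660.00 = R$199.41
Total withheld: R$2695.15 + R$304.38 + R$199.41 = R$3198.94
Net pay: R$22660.00 − R$3198.94 = R$19461.06

R$19461.06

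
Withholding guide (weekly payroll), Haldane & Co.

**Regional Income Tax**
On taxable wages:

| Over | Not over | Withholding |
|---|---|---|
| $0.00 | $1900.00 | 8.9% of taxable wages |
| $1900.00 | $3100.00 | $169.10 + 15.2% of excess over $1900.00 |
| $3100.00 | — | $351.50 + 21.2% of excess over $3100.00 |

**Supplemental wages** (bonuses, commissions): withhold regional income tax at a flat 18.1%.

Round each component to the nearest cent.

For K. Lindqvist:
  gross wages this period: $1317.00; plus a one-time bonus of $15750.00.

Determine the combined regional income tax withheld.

Regional Income Tax: taxable = $1317.00
  8.9% × $1317.00 = $117.21
Supplemental (18.1% flat on bonus): 18.1% × $15750.00 = $2850.75
Total regional income tax: $117.21 + $2850.75 = $2967.96

$2967.96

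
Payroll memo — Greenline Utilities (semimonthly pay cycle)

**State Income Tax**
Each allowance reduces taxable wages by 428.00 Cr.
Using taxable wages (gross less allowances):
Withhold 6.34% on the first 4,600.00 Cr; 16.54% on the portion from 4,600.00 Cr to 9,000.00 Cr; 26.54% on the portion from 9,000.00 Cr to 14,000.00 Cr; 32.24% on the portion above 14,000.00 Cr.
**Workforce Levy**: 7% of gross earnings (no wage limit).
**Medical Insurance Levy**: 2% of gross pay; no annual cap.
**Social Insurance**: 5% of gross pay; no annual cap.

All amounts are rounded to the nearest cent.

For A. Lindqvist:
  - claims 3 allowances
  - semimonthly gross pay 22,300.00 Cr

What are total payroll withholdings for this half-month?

State Income Tax: taxable = 22,300.00 Cr − 3×428.00 Cr = 21,016.00 Cr
  2,346.40 Cr + 32.24% × (21,016.00 Cr − 14,000.00 Cr) = 2,346.40 Cr + 32.24% × 7,016.00 Cr = 4,608.36 Cr
Workforce Levy: 7% × 22,300.00 Cr = 1,561.00 Cr
Medical Insurance Levy: 2% × 22,300.00 Cr = 446.00 Cr
Social Insurance: 5% × 22,300.00 Cr = 1,115.00 Cr
Total: 4,608.36 Cr + 1,561.00 Cr + 446.00 Cr + 1,115.00 Cr = 7,730.36 Cr

7,730.36 Cr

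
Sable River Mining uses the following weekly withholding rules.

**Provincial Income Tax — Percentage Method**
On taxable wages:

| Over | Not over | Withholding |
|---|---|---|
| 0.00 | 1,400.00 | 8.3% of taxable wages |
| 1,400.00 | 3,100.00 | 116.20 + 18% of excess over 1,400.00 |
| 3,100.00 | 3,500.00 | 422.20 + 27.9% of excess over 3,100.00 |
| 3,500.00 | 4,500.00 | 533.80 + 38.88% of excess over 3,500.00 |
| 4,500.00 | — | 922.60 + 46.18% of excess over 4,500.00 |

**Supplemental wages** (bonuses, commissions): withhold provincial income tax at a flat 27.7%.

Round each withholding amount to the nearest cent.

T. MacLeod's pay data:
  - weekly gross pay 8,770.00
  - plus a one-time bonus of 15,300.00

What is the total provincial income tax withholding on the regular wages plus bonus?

Provincial Income Tax: taxable = 8,770.00
  922.60 + 46.18% × (8,770.00 − 4,500.00) = 922.60 + 46.18% × 4,270.00 = 2,894.49
Supplemental (27.7% flat on bonus): 27.7% × 15,300.00 = 4,238.10
Total provincial income tax: 2,894.49 + 4,238.10 = 7,132.59

7,132.59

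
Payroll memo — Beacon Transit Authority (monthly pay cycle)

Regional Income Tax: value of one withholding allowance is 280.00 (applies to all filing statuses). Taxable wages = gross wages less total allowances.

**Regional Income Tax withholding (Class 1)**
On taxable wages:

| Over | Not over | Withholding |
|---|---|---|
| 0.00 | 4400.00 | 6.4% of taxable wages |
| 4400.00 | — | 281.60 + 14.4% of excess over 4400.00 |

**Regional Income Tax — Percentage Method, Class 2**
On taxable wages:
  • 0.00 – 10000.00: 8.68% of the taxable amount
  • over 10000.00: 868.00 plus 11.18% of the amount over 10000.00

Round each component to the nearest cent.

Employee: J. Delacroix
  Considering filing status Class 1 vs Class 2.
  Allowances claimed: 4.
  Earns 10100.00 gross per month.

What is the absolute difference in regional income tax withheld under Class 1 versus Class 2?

Regional Income Tax (Class 1): taxable = 10100.00 − 4×280.00 = 8980.00
  281.60 + 14.4% × (8980.00 − 4400.00) = 281.60 + 14.4% × 4580.00 = 941.12
Regional Income Tax (Class 2): taxable = 10100.00 − 4×280.00 = 8980.00
  8.68% × 8980.00 = 779.46
Difference: |941.12 − 779.46| = 161.66 (higher under Class 1)

161.66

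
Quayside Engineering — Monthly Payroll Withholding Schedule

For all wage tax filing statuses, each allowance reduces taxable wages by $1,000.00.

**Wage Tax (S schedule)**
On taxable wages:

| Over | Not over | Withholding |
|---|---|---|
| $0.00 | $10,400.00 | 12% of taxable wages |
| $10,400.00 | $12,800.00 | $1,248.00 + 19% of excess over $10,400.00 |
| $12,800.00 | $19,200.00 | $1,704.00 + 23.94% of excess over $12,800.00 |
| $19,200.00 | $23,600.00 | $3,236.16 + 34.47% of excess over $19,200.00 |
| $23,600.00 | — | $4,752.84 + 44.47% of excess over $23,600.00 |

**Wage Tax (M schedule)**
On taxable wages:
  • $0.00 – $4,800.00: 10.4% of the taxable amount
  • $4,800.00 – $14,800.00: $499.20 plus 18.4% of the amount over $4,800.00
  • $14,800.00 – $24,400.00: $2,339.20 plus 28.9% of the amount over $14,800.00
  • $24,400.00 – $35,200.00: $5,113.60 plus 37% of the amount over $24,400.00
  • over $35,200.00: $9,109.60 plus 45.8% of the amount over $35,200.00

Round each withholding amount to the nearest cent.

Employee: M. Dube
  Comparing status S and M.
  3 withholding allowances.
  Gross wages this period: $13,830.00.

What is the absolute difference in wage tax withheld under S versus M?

Wage Tax (S): taxable = $13,830.00 − 3×$1,000.00 = $10,830.00
  $1,248.00 + 19% × ($10,830.00 − $10,400.00) = $1,248.00 + 19% × $430.00 = $1,329.70
Wage Tax (M): taxable = $13,830.00 − 3×$1,000.00 = $10,830.00
  $499.20 + 18.4% × ($10,830.00 − $4,800.00) = $499.20 + 18.4% × $6,030.00 = $1,608.72
Difference: |$1,329.70 − $1,608.72| = $279.02 (higher under M)

$279.02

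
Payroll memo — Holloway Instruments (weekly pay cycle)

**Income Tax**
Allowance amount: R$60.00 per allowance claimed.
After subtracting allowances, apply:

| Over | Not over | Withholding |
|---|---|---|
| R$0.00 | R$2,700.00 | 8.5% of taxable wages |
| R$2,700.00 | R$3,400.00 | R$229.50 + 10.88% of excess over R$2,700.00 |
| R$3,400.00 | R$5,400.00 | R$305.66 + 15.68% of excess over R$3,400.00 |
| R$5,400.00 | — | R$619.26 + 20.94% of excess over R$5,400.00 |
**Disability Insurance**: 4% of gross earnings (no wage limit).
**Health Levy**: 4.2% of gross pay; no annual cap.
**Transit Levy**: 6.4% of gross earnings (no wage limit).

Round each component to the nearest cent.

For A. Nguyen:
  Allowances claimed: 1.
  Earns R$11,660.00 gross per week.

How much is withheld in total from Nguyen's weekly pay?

Income Tax: taxable = R$11,660.00 − 1×R$60.00 = R$11,600.00
  R$619.26 + 20.94% × (R$11,600.00 − R$5,400.00) = R$619.26 + 20.94% × R$6,200.00 = R$1,917.54
Disability Insurance: 4% × R$11,660.00 = R$466.40
Health Levy: 4.2% × R$11,660.00 = R$489.72
Transit Levy: 6.4% × R$11,660.00 = R$746.24
Total: R$1,917.54 + R$466.40 + R$489.72 + R$746.24 = R$3,619.90

R$3,619.90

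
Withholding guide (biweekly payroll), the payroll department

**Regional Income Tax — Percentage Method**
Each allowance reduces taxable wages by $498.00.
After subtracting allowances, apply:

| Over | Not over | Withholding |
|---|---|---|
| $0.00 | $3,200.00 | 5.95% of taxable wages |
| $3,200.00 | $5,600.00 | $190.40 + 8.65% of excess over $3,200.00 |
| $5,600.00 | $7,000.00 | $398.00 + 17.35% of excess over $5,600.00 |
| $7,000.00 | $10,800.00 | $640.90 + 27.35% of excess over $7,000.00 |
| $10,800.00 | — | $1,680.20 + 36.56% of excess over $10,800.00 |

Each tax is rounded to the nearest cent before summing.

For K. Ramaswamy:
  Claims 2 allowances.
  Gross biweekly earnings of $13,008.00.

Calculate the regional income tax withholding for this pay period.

Regional Income Tax: taxable = $13,008.00 − 2×$498.00 = $12,012.00
  $1,680.20 + 36.56% × ($12,012.00 − $10,800.00) = $1,680.20 + 36.56% × $1,212.00 = $2,123.31

$2,123.31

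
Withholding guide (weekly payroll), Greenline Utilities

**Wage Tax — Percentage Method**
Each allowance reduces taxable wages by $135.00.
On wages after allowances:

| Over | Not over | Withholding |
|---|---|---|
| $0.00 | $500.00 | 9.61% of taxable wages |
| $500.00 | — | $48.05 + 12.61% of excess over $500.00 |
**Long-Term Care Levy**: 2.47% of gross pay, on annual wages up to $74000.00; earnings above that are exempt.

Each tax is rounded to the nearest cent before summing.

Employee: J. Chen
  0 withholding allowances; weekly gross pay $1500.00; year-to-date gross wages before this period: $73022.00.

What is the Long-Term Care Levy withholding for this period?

Long-Term Care Levy: cap $74000.00 − YTD $73022.00 = $978.00 subject; 2.47% × $978.00 = $24.16

$24.16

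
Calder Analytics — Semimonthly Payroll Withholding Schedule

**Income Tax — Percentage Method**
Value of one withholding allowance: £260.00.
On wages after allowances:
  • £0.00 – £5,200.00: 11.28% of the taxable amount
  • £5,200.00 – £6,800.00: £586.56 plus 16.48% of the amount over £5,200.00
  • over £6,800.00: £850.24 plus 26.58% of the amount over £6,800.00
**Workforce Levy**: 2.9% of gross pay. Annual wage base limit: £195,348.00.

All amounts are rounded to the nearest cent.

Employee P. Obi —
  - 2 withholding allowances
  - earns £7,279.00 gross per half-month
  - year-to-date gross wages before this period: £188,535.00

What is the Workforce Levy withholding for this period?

£197.58

Workforce Levy: cap £195,348.00 − YTD £188,535.00 = £6,813.00 subject; 2.9% × £6,813.00 = £197.58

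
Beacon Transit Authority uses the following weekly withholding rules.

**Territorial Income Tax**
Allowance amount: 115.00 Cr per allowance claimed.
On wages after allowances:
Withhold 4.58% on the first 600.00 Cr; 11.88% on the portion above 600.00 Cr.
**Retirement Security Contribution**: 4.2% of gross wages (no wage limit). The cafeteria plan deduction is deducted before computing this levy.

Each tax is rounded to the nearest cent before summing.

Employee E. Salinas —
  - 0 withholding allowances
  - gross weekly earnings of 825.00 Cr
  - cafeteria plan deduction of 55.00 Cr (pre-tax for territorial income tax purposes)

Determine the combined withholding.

Territorial Income Tax: taxable = 825.00 Cr − 55.00 Cr = 770.00 Cr
  27.48 Cr + 11.88% × (770.00 Cr − 600.00 Cr) = 27.48 Cr + 11.88% × 170.00 Cr = 47.68 Cr
Retirement Security Contribution: 4.2% × 770.00 Cr = 32.34 Cr
Total: 47.68 Cr + 32.34 Cr = 80.02 Cr

80.02 Cr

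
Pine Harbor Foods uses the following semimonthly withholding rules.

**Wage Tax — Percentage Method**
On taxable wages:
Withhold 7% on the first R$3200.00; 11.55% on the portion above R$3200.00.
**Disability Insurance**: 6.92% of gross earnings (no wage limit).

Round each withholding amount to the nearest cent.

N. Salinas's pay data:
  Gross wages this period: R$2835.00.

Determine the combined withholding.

R$394.63

Wage Tax: taxable = R$2835.00
  7% × R$2835.00 = R$198.45
Disability Insurance: 6.92% × R$2835.00 = R$196.18
Total: R$198.45 + R$196.18 = R$394.63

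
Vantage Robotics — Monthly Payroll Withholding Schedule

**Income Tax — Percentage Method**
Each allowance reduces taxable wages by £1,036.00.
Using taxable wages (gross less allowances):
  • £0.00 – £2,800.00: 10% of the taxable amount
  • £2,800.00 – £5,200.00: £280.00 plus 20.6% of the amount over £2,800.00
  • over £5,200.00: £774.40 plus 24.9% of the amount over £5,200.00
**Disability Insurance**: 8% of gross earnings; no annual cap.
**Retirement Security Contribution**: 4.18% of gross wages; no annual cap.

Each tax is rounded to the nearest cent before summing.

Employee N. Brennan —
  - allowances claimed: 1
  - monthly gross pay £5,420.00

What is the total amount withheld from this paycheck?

Income Tax: taxable = £5,420.00 − 1×£1,036.00 = £4,384.00
  £280.00 + 20.6% × (£4,384.00 − £2,800.00) = £280.00 + 20.6% × £1,584.00 = £606.30
Disability Insurance: 8% × £5,420.00 = £433.60
Retirement Security Contribution: 4.18% × £5,420.00 = £226.56
Total: £606.30 + £433.60 + £226.56 = £1,266.46

£1,266.46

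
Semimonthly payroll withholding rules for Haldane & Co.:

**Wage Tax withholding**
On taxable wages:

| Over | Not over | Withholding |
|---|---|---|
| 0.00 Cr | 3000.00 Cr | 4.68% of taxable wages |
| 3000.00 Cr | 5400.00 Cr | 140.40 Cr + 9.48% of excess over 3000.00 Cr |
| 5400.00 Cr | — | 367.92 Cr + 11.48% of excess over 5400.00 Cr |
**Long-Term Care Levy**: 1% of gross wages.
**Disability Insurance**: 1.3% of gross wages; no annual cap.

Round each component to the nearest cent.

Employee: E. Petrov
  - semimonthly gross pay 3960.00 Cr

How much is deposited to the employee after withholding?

3637.51 Cr

Wage Tax: taxable = 3960.00 Cr
  140.40 Cr + 9.48% × (3960.00 Cr − 3000.00 Cr) = 140.40 Cr + 9.48% × 960.00 Cr = 231.41 Cr
Long-Term Care Levy: 1% × 3960.00 Cr = 39.60 Cr
Disability Insurance: 1.3% × 3960.00 Cr = 51.48 Cr
Total withheld: 231.41 Cr + 39.60 Cr + 51.48 Cr = 322.49 Cr
Net pay: 3960.00 Cr − 322.49 Cr = 3637.51 Cr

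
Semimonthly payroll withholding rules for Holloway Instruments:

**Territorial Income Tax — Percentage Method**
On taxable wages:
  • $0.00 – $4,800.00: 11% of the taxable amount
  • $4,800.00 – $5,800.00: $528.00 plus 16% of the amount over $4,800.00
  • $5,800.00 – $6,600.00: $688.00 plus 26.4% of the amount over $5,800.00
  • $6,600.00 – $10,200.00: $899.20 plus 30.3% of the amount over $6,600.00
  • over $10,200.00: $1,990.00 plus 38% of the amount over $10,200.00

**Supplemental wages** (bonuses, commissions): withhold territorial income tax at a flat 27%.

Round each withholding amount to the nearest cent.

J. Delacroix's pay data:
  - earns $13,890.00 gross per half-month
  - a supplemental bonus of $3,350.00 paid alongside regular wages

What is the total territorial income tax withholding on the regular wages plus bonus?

$4,296.70

Territorial Income Tax: taxable = $13,890.00
  $1,990.00 + 38% × ($13,890.00 − $10,200.00) = $1,990.00 + 38% × $3,690.00 = $3,392.20
Supplemental (27% flat on bonus): 27% × $3,350.00 = $904.50
Total territorial income tax: $3,392.20 + $904.50 = $4,296.70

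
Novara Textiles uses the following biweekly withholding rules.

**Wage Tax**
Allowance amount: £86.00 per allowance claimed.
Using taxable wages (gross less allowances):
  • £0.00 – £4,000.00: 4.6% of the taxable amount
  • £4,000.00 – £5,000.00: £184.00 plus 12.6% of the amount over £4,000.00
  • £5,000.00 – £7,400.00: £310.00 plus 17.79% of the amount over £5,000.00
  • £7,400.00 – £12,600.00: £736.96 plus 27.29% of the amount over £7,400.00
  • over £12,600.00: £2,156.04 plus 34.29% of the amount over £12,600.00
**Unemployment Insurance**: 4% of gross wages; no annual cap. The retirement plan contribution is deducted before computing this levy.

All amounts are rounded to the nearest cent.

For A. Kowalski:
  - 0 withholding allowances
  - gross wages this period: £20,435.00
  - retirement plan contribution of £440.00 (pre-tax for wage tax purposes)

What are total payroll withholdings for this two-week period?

Wage Tax: taxable = £20,435.00 − £440.00 = £19,995.00
  £2,156.04 + 34.29% × (£19,995.00 − £12,600.00) = £2,156.04 + 34.29% × £7,395.00 = £4,691.79
Unemployment Insurance: 4% × £19,995.00 = £799.80
Total: £4,691.79 + £799.80 = £5,491.59

£5,491.59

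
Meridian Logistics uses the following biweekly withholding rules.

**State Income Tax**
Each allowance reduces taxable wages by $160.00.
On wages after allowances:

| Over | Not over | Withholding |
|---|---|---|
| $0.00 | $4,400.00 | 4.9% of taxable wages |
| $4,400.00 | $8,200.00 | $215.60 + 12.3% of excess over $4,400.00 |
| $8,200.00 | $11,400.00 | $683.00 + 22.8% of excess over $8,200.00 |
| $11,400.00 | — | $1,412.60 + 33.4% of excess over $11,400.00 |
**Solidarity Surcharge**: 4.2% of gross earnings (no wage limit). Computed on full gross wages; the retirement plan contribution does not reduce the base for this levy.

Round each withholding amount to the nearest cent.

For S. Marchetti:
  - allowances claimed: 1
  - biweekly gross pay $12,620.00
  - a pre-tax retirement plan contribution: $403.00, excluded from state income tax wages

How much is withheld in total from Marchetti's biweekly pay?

State Income Tax: taxable = $12,620.00 − $403.00 − 1×$160.00 = $12,057.00
  $1,412.60 + 33.4% × ($12,057.00 − $11,400.00) = $1,412.60 + 33.4% × $657.00 = $1,632.04
Solidarity Surcharge: 4.2% × $12,620.00 = $530.04
Total: $1,632.04 + $530.04 = $2,162.08

$2,162.08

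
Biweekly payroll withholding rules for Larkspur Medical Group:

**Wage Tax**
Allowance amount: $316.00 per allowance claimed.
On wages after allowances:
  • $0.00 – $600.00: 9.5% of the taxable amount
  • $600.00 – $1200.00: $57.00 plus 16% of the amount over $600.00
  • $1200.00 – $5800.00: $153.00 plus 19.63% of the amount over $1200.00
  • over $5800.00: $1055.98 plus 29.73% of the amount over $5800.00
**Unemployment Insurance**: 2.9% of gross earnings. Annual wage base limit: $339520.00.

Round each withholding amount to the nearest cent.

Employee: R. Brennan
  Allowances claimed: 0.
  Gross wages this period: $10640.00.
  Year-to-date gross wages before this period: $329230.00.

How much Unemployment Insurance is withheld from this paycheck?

$298.41

Unemployment Insurance: cap $339520.00 − YTD $329230.00 = $10290.00 subject; 2.9% × $10290.00 = $298.41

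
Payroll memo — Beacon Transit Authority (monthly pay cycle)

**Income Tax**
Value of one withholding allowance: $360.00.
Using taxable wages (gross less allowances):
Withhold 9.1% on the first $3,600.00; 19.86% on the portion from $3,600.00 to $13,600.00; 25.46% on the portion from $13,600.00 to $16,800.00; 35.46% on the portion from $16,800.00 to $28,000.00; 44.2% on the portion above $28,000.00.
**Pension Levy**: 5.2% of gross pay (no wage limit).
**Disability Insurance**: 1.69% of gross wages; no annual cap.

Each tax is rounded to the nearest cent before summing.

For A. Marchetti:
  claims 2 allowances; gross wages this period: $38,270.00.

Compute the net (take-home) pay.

$24,312.26

Income Tax: taxable = $38,270.00 − 2×$360.00 = $37,550.00
  $7,099.84 + 44.2% × ($37,550.00 − $28,000.00) = $7,099.84 + 44.2% × $9,550.00 = $11,320.94
Pension Levy: 5.2% × $38,270.00 = $1,990.04
Disability Insurance: 1.69% × $38,270.00 = $646.76
Total withheld: $11,320.94 + $1,990.04 + $646.76 = $13,957.74
Net pay: $38,270.00 − $13,957.74 = $24,312.26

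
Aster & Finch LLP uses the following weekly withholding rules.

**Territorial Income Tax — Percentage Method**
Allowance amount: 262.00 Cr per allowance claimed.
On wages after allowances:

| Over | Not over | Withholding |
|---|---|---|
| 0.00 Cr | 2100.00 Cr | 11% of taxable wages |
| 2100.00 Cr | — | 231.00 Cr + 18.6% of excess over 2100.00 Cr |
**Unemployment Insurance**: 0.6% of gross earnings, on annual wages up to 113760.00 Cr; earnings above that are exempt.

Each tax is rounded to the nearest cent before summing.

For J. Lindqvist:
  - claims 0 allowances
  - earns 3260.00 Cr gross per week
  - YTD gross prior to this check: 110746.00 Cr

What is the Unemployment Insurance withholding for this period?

Unemployment Insurance: cap 113760.00 Cr − YTD 110746.00 Cr = 3014.00 Cr subject; 0.6% × 3014.00 Cr = 18.08 Cr

18.08 Cr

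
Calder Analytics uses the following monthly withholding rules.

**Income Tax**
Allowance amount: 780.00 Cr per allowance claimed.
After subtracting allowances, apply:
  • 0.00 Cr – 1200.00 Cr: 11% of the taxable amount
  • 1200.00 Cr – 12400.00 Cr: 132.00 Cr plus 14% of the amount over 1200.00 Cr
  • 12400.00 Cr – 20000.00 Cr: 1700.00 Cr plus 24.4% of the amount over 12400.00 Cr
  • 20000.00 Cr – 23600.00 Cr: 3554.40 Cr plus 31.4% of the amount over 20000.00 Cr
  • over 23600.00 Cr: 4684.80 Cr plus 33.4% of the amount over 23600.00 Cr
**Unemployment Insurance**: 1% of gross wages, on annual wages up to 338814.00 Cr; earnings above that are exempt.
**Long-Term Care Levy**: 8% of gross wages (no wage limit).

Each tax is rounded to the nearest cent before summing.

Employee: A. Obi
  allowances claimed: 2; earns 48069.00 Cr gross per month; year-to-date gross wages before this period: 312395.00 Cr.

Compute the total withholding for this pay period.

16446.12 Cr

Income Tax: taxable = 48069.00 Cr − 2×780.00 Cr = 46509.00 Cr
  4684.80 Cr + 33.4% × (46509.00 Cr − 23600.00 Cr) = 4684.80 Cr + 33.4% × 22909.00 Cr = 12336.41 Cr
Unemployment Insurance: cap 338814.00 Cr − YTD 312395.00 Cr = 26419.00 Cr subject; 1% × 26419.00 Cr = 264.19 Cr
Long-Term Care Levy: 8% × 48069.00 Cr = 3845.52 Cr
Total: 12336.41 Cr + 264.19 Cr + 3845.52 Cr = 16446.12 Cr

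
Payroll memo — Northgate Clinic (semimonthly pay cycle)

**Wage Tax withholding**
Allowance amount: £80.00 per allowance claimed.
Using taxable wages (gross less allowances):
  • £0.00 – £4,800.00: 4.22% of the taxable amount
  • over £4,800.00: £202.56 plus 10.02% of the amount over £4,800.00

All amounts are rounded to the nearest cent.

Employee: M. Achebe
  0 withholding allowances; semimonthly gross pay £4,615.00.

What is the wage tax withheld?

Wage Tax: taxable = £4,615.00
  4.22% × £4,615.00 = £194.75

£194.75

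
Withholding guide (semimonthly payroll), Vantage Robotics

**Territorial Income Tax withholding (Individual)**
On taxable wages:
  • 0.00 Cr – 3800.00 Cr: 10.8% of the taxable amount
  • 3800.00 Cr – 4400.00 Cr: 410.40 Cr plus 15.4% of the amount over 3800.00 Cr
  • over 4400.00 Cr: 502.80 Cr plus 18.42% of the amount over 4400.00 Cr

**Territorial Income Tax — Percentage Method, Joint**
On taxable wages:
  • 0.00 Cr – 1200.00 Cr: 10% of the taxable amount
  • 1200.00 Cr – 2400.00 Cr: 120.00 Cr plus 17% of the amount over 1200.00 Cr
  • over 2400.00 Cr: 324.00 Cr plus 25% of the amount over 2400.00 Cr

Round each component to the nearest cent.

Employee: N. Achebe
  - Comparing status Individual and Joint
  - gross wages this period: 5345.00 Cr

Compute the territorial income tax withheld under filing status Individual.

Territorial Income Tax (Individual): taxable = 5345.00 Cr
  502.80 Cr + 18.42% × (5345.00 Cr − 4400.00 Cr) = 502.80 Cr + 18.42% × 945.00 Cr = 676.87 Cr

676.87 Cr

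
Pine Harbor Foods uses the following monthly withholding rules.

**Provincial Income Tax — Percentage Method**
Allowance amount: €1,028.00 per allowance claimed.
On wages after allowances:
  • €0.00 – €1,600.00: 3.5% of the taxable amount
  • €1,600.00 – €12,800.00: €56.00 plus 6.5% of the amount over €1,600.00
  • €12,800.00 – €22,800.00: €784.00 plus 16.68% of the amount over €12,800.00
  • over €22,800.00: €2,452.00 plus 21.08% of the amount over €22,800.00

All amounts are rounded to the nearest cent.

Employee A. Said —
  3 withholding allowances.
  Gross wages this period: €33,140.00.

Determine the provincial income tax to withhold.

€3,981.56

Provincial Income Tax: taxable = €33,140.00 − 3×€1,028.00 = €30,056.00
  €2,452.00 + 21.08% × (€30,056.00 − €22,800.00) = €2,452.00 + 21.08% × €7,256.00 = €3,981.56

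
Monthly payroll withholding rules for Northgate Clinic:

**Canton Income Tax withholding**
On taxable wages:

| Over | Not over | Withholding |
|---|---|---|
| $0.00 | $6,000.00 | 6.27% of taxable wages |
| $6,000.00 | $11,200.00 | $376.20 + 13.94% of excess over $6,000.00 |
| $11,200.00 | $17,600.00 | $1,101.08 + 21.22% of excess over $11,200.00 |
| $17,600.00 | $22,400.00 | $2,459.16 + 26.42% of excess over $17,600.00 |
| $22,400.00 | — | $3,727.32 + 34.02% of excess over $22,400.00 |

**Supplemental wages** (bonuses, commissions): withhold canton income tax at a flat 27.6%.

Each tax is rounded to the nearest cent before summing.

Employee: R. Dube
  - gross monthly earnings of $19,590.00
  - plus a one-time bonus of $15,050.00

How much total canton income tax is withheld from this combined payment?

$7,138.72

Canton Income Tax: taxable = $19,590.00
  $2,459.16 + 26.42% × ($19,590.00 − $17,600.00) = $2,459.16 + 26.42% × $1,990.00 = $2,984.92
Supplemental (27.6% flat on bonus): 27.6% × $15,050.00 = $4,153.80
Total canton income tax: $2,984.92 + $4,153.80 = $7,138.72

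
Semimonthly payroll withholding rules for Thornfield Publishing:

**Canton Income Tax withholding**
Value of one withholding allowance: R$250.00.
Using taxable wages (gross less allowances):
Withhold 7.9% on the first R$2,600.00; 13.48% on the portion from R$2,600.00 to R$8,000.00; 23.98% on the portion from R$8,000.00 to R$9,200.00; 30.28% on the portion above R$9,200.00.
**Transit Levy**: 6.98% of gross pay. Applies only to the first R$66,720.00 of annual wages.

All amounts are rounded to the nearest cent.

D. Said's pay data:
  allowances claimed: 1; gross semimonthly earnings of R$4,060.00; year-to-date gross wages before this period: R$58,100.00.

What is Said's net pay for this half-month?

R$3,408.10

Canton Income Tax: taxable = R$4,060.00 − 1×R$250.00 = R$3,810.00
  R$205.40 + 13.48% × (R$3,810.00 − R$2,600.00) = R$205.40 + 13.48% × R$1,210.00 = R$368.51
Transit Levy: 6.98% × R$4,060.00 = R$283.39
Total withheld: R$368.51 + R$283.39 = R$651.90
Net pay: R$4,060.00 − R$651.90 = R$3,408.10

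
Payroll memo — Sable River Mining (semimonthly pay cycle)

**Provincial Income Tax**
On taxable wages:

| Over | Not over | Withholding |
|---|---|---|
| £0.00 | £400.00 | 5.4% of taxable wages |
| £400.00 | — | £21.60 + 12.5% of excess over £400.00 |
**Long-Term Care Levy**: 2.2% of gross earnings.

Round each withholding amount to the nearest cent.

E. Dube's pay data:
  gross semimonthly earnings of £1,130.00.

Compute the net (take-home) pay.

Provincial Income Tax: taxable = £1,130.00
  £21.60 + 12.5% × (£1,130.00 − £400.00) = £21.60 + 12.5% × £730.00 = £112.85
Long-Term Care Levy: 2.2% × £1,130.00 = £24.86
Total withheld: £112.85 + £24.86 = £137.71
Net pay: £1,130.00 − £137.71 = £992.29

£992.29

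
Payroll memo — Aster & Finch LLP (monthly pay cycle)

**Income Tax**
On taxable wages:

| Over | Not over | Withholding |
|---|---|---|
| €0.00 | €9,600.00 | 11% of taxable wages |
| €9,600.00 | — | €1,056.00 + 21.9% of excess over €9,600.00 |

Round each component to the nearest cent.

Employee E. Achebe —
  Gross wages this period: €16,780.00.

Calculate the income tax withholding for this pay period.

Income Tax: taxable = €16,780.00
  €1,056.00 + 21.9% × (€16,780.00 − €9,600.00) = €1,056.00 + 21.9% × €7,180.00 = €2,628.42

€2,628.42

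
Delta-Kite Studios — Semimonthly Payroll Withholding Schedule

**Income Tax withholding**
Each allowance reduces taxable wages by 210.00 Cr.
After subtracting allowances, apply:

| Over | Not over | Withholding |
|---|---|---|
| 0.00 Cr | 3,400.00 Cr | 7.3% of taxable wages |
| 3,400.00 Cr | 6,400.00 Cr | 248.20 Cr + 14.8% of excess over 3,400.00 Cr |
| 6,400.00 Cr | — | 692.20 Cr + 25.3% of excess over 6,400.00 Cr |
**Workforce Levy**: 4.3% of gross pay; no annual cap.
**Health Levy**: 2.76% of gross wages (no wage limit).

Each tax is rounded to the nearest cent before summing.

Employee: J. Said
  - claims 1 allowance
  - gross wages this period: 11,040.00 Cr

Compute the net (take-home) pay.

8,447.59 Cr

Income Tax: taxable = 11,040.00 Cr − 1×210.00 Cr = 10,830.00 Cr
  692.20 Cr + 25.3% × (10,830.00 Cr − 6,400.00 Cr) = 692.20 Cr + 25.3% × 4,430.00 Cr = 1,812.99 Cr
Workforce Levy: 4.3% × 11,040.00 Cr = 474.72 Cr
Health Levy: 2.76% × 11,040.00 Cr = 304.70 Cr
Total withheld: 1,812.99 Cr + 474.72 Cr + 304.70 Cr = 2,592.41 Cr
Net pay: 11,040.00 Cr − 2,592.41 Cr = 8,447.59 Cr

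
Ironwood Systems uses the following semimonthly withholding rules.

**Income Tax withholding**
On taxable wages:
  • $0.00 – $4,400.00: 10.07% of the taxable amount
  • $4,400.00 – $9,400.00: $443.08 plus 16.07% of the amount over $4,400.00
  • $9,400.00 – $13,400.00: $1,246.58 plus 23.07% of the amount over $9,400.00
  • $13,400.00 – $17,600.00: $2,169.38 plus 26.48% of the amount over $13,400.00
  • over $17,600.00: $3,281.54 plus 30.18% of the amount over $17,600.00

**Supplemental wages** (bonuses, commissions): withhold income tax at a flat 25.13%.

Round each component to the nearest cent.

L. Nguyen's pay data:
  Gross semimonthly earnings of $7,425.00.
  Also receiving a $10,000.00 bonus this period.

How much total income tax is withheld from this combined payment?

Income Tax: taxable = $7,425.00
  $443.08 + 16.07% × ($7,425.00 − $4,400.00) = $443.08 + 16.07% × $3,025.00 = $929.20
Supplemental (25.13% flat on bonus): 25.13% × $10,000.00 = $2,513.00
Total income tax: $929.20 + $2,513.00 = $3,442.20

$3,442.20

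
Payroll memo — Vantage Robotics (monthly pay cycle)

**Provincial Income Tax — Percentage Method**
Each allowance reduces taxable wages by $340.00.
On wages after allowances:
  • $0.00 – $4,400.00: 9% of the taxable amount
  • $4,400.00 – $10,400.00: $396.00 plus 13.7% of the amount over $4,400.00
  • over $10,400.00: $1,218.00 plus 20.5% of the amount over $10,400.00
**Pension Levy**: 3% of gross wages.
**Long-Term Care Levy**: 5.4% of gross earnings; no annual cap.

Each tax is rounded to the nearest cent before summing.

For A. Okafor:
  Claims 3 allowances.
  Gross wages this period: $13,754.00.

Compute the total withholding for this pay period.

Provincial Income Tax: taxable = $13,754.00 − 3×$340.00 = $12,734.00
  $1,218.00 + 20.5% × ($12,734.00 − $10,400.00) = $1,218.00 + 20.5% × $2,334.00 = $1,696.47
Pension Levy: 3% × $13,754.00 = $412.62
Long-Term Care Levy: 5.4% × $13,754.00 = $742.72
Total: $1,696.47 + $412.62 + $742.72 = $2,851.81

$2,851.81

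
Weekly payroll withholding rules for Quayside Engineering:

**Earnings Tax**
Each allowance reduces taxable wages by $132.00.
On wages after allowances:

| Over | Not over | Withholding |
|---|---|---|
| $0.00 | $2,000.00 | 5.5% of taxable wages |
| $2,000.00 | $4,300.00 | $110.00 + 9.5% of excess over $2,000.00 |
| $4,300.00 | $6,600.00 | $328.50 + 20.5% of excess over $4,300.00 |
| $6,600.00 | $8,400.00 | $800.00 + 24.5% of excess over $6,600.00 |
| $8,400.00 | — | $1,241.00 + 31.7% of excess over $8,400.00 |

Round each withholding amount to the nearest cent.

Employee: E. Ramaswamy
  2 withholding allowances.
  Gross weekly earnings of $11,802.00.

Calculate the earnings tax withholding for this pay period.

Earnings Tax: taxable = $11,802.00 − 2×$132.00 = $11,538.00
  $1,241.00 + 31.7% × ($11,538.00 − $8,400.00) = $1,241.00 + 31.7% × $3,138.00 = $2,235.75

$2,235.75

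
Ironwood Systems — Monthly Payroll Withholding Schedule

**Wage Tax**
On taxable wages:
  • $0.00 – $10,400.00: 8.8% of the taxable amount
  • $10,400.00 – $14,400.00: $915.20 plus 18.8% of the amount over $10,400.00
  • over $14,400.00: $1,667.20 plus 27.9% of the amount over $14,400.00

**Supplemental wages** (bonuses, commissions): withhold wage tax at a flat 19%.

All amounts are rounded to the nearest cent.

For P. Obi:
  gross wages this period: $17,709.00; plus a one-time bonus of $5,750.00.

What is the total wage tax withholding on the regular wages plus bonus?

Wage Tax: taxable = $17,709.00
  $1,667.20 + 27.9% × ($17,709.00 − $14,400.00) = $1,667.20 + 27.9% × $3,309.00 = $2,590.41
Supplemental (19% flat on bonus): 19% × $5,750.00 = $1,092.50
Total wage tax: $2,590.41 + $1,092.50 = $3,682.91

$3,682.91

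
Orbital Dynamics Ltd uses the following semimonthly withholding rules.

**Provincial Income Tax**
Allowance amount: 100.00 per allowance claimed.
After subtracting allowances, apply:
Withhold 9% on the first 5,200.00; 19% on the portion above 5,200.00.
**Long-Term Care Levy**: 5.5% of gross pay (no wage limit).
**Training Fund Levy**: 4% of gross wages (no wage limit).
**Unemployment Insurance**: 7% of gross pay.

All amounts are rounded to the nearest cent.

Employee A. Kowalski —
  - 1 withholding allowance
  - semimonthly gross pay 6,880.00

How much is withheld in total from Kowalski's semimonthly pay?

Provincial Income Tax: taxable = 6,880.00 − 1×100.00 = 6,780.00
  468.00 + 19% × (6,780.00 − 5,200.00) = 468.00 + 19% × 1,580.00 = 768.20
Long-Term Care Levy: 5.5% × 6,880.00 = 378.40
Training Fund Levy: 4% × 6,880.00 = 275.20
Unemployment Insurance: 7% × 6,880.00 = 481.60
Total: 768.20 + 378.40 + 275.20 + 481.60 = 1,903.40

1,903.40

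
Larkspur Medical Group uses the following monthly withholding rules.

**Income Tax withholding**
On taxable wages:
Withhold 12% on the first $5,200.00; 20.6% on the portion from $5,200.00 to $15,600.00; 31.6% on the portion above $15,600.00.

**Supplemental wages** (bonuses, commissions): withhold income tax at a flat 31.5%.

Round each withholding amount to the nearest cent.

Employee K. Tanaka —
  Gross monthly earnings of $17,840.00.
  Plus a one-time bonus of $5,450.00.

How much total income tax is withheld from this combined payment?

$5,190.99

Income Tax: taxable = $17,840.00
  $2,766.40 + 31.6% × ($17,840.00 − $15,600.00) = $2,766.40 + 31.6% × $2,240.00 = $3,474.24
Supplemental (31.5% flat on bonus): 31.5% × $5,450.00 = $1,716.75
Total income tax: $3,474.24 + $1,716.75 = $5,190.99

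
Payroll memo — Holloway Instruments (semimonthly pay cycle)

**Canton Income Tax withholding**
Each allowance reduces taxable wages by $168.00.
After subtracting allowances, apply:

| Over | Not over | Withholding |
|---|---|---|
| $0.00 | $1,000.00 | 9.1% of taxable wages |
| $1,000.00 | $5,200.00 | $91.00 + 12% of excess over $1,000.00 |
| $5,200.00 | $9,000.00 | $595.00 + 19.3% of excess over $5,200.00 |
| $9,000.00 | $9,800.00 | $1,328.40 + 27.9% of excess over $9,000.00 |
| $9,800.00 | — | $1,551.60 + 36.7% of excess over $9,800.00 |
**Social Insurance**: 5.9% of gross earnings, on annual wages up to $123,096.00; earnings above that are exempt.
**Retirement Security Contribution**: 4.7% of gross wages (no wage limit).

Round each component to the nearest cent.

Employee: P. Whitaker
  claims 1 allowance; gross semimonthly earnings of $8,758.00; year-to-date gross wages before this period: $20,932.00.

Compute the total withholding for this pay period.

$2,177.62

Canton Income Tax: taxable = $8,758.00 − 1×$168.00 = $8,590.00
  $595.00 + 19.3% × ($8,590.00 − $5,200.00) = $595.00 + 19.3% × $3,390.00 = $1,249.27
Social Insurance: 5.9% × $8,758.00 = $516.72
Retirement Security Contribution: 4.7% × $8,758.00 = $411.63
Total: $1,249.27 + $516.72 + $411.63 = $2,177.62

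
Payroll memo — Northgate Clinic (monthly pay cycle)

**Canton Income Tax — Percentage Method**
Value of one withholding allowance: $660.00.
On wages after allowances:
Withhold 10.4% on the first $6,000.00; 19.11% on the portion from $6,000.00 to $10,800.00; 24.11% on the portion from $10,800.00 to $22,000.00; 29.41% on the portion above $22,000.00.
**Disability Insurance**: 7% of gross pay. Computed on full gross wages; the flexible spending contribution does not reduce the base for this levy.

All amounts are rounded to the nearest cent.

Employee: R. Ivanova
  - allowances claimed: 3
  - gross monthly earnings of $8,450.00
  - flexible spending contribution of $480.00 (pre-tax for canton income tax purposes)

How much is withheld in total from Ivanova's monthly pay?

Canton Income Tax: taxable = $8,450.00 − $480.00 − 3×$660.00 = $5,990.00
  10.4% × $5,990.00 = $622.96
Disability Insurance: 7% × $8,450.00 = $591.50
Total: $622.96 + $591.50 = $1,214.46

$1,214.46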